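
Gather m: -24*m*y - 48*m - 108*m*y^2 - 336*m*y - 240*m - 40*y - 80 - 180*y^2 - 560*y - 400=m*(-108*y^2 - 360*y - 288) - 180*y^2 - 600*y - 480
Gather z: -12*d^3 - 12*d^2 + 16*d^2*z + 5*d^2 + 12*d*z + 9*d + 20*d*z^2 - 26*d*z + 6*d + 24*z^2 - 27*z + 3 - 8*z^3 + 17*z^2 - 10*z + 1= -12*d^3 - 7*d^2 + 15*d - 8*z^3 + z^2*(20*d + 41) + z*(16*d^2 - 14*d - 37) + 4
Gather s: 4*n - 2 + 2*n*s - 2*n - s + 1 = 2*n + s*(2*n - 1) - 1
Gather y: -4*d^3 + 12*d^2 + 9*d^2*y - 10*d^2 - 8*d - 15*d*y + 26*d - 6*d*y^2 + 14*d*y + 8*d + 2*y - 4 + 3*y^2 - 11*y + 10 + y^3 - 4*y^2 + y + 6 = -4*d^3 + 2*d^2 + 26*d + y^3 + y^2*(-6*d - 1) + y*(9*d^2 - d - 8) + 12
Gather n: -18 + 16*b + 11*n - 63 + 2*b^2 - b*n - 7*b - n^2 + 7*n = 2*b^2 + 9*b - n^2 + n*(18 - b) - 81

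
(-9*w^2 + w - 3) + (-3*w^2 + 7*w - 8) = -12*w^2 + 8*w - 11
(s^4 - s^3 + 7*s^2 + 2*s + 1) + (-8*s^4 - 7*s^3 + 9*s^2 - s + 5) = -7*s^4 - 8*s^3 + 16*s^2 + s + 6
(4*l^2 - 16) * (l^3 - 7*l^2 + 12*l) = 4*l^5 - 28*l^4 + 32*l^3 + 112*l^2 - 192*l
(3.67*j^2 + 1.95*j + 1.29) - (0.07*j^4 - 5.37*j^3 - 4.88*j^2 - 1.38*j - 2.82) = -0.07*j^4 + 5.37*j^3 + 8.55*j^2 + 3.33*j + 4.11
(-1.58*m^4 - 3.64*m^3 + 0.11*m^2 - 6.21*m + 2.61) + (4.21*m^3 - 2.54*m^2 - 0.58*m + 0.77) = -1.58*m^4 + 0.57*m^3 - 2.43*m^2 - 6.79*m + 3.38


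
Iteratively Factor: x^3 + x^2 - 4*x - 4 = (x + 1)*(x^2 - 4) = (x + 1)*(x + 2)*(x - 2)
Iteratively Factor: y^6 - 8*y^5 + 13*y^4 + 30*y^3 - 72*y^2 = (y)*(y^5 - 8*y^4 + 13*y^3 + 30*y^2 - 72*y) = y*(y - 3)*(y^4 - 5*y^3 - 2*y^2 + 24*y) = y*(y - 3)*(y + 2)*(y^3 - 7*y^2 + 12*y) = y*(y - 3)^2*(y + 2)*(y^2 - 4*y) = y*(y - 4)*(y - 3)^2*(y + 2)*(y)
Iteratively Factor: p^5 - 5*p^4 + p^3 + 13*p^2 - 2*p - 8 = (p - 1)*(p^4 - 4*p^3 - 3*p^2 + 10*p + 8) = (p - 4)*(p - 1)*(p^3 - 3*p - 2) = (p - 4)*(p - 1)*(p + 1)*(p^2 - p - 2) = (p - 4)*(p - 1)*(p + 1)^2*(p - 2)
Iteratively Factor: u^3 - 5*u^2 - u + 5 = (u - 1)*(u^2 - 4*u - 5) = (u - 5)*(u - 1)*(u + 1)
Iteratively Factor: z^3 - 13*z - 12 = (z - 4)*(z^2 + 4*z + 3) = (z - 4)*(z + 1)*(z + 3)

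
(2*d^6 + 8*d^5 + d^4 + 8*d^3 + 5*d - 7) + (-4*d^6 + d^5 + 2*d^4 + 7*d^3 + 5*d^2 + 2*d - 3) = -2*d^6 + 9*d^5 + 3*d^4 + 15*d^3 + 5*d^2 + 7*d - 10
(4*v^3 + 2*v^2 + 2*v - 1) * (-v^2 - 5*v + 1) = -4*v^5 - 22*v^4 - 8*v^3 - 7*v^2 + 7*v - 1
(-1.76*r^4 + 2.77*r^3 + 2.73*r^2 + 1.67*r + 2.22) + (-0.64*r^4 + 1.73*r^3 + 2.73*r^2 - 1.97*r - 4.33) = -2.4*r^4 + 4.5*r^3 + 5.46*r^2 - 0.3*r - 2.11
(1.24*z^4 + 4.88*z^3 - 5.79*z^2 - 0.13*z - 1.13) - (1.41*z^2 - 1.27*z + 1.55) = 1.24*z^4 + 4.88*z^3 - 7.2*z^2 + 1.14*z - 2.68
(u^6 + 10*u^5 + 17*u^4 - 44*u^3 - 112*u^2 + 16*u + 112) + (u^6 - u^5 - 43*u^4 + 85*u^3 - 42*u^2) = 2*u^6 + 9*u^5 - 26*u^4 + 41*u^3 - 154*u^2 + 16*u + 112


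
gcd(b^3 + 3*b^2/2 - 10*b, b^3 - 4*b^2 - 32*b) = b^2 + 4*b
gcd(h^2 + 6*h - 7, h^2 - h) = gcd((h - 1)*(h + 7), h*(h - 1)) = h - 1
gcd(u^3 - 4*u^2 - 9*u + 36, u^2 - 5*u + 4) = u - 4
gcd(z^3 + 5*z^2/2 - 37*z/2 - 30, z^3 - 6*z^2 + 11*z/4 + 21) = z^2 - 5*z/2 - 6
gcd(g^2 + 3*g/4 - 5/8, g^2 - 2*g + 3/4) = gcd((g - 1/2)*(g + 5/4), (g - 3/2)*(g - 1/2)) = g - 1/2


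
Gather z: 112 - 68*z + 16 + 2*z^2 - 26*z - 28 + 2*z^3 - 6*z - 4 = 2*z^3 + 2*z^2 - 100*z + 96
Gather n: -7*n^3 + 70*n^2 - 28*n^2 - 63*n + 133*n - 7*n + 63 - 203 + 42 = -7*n^3 + 42*n^2 + 63*n - 98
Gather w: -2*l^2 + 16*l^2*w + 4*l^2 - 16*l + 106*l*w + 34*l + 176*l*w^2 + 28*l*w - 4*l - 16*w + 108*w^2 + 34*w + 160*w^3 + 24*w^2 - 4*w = 2*l^2 + 14*l + 160*w^3 + w^2*(176*l + 132) + w*(16*l^2 + 134*l + 14)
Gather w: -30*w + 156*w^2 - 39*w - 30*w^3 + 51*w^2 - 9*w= -30*w^3 + 207*w^2 - 78*w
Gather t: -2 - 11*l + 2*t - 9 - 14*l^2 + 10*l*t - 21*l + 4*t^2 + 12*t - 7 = -14*l^2 - 32*l + 4*t^2 + t*(10*l + 14) - 18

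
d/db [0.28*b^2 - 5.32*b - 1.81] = 0.56*b - 5.32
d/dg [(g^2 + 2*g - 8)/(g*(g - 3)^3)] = (-2*g^3 - 9*g^2 + 32*g - 24)/(g^2*(g^4 - 12*g^3 + 54*g^2 - 108*g + 81))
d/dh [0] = 0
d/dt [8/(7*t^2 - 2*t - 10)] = 16*(1 - 7*t)/(-7*t^2 + 2*t + 10)^2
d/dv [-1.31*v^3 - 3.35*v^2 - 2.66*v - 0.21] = -3.93*v^2 - 6.7*v - 2.66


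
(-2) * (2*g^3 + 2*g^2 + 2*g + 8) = -4*g^3 - 4*g^2 - 4*g - 16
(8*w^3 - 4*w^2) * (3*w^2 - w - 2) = 24*w^5 - 20*w^4 - 12*w^3 + 8*w^2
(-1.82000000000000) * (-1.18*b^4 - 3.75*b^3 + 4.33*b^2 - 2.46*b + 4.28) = 2.1476*b^4 + 6.825*b^3 - 7.8806*b^2 + 4.4772*b - 7.7896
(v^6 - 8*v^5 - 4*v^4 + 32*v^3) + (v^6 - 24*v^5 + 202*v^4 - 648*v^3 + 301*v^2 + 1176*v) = 2*v^6 - 32*v^5 + 198*v^4 - 616*v^3 + 301*v^2 + 1176*v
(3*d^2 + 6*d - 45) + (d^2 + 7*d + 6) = 4*d^2 + 13*d - 39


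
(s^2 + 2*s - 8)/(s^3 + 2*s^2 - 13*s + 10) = (s + 4)/(s^2 + 4*s - 5)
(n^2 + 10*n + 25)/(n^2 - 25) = (n + 5)/(n - 5)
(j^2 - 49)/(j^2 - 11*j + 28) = (j + 7)/(j - 4)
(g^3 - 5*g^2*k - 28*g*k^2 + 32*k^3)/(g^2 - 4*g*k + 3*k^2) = (g^2 - 4*g*k - 32*k^2)/(g - 3*k)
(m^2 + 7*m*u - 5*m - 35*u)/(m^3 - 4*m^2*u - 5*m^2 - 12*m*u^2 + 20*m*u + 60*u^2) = (-m - 7*u)/(-m^2 + 4*m*u + 12*u^2)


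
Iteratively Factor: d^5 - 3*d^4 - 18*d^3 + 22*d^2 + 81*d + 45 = (d + 1)*(d^4 - 4*d^3 - 14*d^2 + 36*d + 45) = (d - 3)*(d + 1)*(d^3 - d^2 - 17*d - 15) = (d - 3)*(d + 1)*(d + 3)*(d^2 - 4*d - 5) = (d - 3)*(d + 1)^2*(d + 3)*(d - 5)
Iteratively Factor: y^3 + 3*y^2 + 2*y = (y)*(y^2 + 3*y + 2) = y*(y + 2)*(y + 1)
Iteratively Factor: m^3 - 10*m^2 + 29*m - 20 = (m - 1)*(m^2 - 9*m + 20) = (m - 5)*(m - 1)*(m - 4)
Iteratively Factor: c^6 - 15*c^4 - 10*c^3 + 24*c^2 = (c - 4)*(c^5 + 4*c^4 + c^3 - 6*c^2) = (c - 4)*(c + 2)*(c^4 + 2*c^3 - 3*c^2) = (c - 4)*(c + 2)*(c + 3)*(c^3 - c^2) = c*(c - 4)*(c + 2)*(c + 3)*(c^2 - c) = c^2*(c - 4)*(c + 2)*(c + 3)*(c - 1)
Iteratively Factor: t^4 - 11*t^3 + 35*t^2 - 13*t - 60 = (t - 3)*(t^3 - 8*t^2 + 11*t + 20) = (t - 3)*(t + 1)*(t^2 - 9*t + 20) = (t - 4)*(t - 3)*(t + 1)*(t - 5)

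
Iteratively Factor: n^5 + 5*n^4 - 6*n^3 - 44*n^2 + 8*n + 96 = (n + 4)*(n^4 + n^3 - 10*n^2 - 4*n + 24) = (n + 2)*(n + 4)*(n^3 - n^2 - 8*n + 12) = (n - 2)*(n + 2)*(n + 4)*(n^2 + n - 6) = (n - 2)^2*(n + 2)*(n + 4)*(n + 3)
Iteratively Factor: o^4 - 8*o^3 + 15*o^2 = (o)*(o^3 - 8*o^2 + 15*o) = o^2*(o^2 - 8*o + 15) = o^2*(o - 3)*(o - 5)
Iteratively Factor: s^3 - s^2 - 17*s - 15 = (s - 5)*(s^2 + 4*s + 3) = (s - 5)*(s + 1)*(s + 3)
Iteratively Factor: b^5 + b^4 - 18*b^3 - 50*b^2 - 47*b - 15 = (b + 1)*(b^4 - 18*b^2 - 32*b - 15) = (b + 1)^2*(b^3 - b^2 - 17*b - 15) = (b - 5)*(b + 1)^2*(b^2 + 4*b + 3) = (b - 5)*(b + 1)^3*(b + 3)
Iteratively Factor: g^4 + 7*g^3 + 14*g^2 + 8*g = (g + 2)*(g^3 + 5*g^2 + 4*g) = (g + 2)*(g + 4)*(g^2 + g) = (g + 1)*(g + 2)*(g + 4)*(g)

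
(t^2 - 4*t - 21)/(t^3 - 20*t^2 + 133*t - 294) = (t + 3)/(t^2 - 13*t + 42)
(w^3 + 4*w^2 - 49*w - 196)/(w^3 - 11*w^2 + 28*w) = (w^2 + 11*w + 28)/(w*(w - 4))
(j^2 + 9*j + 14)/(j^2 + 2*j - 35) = (j + 2)/(j - 5)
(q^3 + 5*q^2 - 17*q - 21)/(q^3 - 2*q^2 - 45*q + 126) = (q + 1)/(q - 6)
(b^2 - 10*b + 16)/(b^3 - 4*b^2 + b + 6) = (b - 8)/(b^2 - 2*b - 3)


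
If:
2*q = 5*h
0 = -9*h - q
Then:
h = 0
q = 0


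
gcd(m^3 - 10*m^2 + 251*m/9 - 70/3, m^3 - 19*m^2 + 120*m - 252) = m - 6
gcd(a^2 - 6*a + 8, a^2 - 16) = a - 4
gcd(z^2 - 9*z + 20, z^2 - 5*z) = z - 5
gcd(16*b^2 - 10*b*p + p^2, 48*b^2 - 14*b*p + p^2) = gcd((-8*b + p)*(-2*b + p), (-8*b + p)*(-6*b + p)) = -8*b + p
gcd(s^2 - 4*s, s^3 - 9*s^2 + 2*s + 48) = 1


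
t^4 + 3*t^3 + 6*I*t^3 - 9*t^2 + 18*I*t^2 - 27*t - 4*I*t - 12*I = (t + 3)*(t + I)^2*(t + 4*I)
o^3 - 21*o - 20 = (o - 5)*(o + 1)*(o + 4)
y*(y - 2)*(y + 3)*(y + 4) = y^4 + 5*y^3 - 2*y^2 - 24*y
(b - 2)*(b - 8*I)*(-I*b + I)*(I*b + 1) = b^4 - 3*b^3 - 9*I*b^3 - 6*b^2 + 27*I*b^2 + 24*b - 18*I*b - 16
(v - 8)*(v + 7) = v^2 - v - 56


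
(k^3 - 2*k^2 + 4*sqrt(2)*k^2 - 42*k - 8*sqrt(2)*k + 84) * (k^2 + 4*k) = k^5 + 2*k^4 + 4*sqrt(2)*k^4 - 50*k^3 + 8*sqrt(2)*k^3 - 84*k^2 - 32*sqrt(2)*k^2 + 336*k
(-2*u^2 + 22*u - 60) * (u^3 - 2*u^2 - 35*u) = -2*u^5 + 26*u^4 - 34*u^3 - 650*u^2 + 2100*u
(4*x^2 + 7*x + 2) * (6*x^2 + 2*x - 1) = 24*x^4 + 50*x^3 + 22*x^2 - 3*x - 2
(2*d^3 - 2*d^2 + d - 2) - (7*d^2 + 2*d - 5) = 2*d^3 - 9*d^2 - d + 3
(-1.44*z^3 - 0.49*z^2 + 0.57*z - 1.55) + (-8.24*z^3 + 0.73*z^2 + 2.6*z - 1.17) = -9.68*z^3 + 0.24*z^2 + 3.17*z - 2.72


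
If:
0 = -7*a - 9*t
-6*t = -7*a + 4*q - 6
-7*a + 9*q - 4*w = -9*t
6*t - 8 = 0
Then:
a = -12/7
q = -7/2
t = 4/3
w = -15/8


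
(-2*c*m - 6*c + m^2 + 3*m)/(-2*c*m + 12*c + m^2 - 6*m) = (m + 3)/(m - 6)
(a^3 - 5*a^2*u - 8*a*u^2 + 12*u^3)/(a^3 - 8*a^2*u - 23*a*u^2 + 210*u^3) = (-a^2 - a*u + 2*u^2)/(-a^2 + 2*a*u + 35*u^2)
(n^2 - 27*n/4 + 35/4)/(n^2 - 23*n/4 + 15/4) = (4*n - 7)/(4*n - 3)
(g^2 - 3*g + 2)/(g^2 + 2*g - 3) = (g - 2)/(g + 3)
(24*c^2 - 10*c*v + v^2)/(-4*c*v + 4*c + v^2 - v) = (-6*c + v)/(v - 1)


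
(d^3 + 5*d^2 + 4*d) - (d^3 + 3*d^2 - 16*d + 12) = 2*d^2 + 20*d - 12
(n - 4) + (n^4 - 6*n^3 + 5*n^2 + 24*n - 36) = n^4 - 6*n^3 + 5*n^2 + 25*n - 40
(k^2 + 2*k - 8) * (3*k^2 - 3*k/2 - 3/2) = 3*k^4 + 9*k^3/2 - 57*k^2/2 + 9*k + 12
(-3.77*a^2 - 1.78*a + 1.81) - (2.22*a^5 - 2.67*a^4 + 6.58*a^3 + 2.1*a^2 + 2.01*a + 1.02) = -2.22*a^5 + 2.67*a^4 - 6.58*a^3 - 5.87*a^2 - 3.79*a + 0.79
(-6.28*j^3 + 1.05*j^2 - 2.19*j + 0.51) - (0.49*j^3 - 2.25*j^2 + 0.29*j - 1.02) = -6.77*j^3 + 3.3*j^2 - 2.48*j + 1.53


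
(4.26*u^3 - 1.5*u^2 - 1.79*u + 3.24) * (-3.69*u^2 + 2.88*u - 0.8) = -15.7194*u^5 + 17.8038*u^4 - 1.1229*u^3 - 15.9108*u^2 + 10.7632*u - 2.592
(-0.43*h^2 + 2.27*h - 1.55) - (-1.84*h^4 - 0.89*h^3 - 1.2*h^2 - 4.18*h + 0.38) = 1.84*h^4 + 0.89*h^3 + 0.77*h^2 + 6.45*h - 1.93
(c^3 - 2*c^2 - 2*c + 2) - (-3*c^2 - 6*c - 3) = c^3 + c^2 + 4*c + 5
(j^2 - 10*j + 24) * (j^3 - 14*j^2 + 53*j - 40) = j^5 - 24*j^4 + 217*j^3 - 906*j^2 + 1672*j - 960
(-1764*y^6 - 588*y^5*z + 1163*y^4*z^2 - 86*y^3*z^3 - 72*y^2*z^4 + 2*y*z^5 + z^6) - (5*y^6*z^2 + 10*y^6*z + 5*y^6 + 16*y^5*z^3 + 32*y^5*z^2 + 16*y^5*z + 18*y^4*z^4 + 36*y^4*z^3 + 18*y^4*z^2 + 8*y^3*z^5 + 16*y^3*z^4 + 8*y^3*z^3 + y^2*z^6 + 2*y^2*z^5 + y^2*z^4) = -5*y^6*z^2 - 10*y^6*z - 1769*y^6 - 16*y^5*z^3 - 32*y^5*z^2 - 604*y^5*z - 18*y^4*z^4 - 36*y^4*z^3 + 1145*y^4*z^2 - 8*y^3*z^5 - 16*y^3*z^4 - 94*y^3*z^3 - y^2*z^6 - 2*y^2*z^5 - 73*y^2*z^4 + 2*y*z^5 + z^6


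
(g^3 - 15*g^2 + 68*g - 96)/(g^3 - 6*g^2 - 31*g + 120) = (g - 4)/(g + 5)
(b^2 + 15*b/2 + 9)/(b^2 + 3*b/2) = (b + 6)/b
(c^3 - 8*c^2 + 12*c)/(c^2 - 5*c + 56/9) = 9*c*(c^2 - 8*c + 12)/(9*c^2 - 45*c + 56)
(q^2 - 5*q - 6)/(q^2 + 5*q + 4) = (q - 6)/(q + 4)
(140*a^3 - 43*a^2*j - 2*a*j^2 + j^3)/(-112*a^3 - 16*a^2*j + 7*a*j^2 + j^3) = (-5*a + j)/(4*a + j)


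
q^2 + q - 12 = (q - 3)*(q + 4)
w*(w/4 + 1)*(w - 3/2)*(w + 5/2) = w^4/4 + 5*w^3/4 + w^2/16 - 15*w/4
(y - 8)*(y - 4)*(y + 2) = y^3 - 10*y^2 + 8*y + 64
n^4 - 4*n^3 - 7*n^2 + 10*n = n*(n - 5)*(n - 1)*(n + 2)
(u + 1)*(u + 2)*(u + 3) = u^3 + 6*u^2 + 11*u + 6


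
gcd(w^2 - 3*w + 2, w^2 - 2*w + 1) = w - 1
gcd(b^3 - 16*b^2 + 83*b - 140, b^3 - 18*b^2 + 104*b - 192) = b - 4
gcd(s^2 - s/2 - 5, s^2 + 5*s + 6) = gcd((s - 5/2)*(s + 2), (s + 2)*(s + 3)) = s + 2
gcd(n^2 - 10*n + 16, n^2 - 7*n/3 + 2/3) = n - 2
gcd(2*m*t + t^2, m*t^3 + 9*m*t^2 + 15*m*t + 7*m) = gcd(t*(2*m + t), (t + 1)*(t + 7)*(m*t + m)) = 1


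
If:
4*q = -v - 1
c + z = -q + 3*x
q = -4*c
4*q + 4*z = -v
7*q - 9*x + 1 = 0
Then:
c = 1/76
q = -1/19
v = -15/19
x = 4/57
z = 1/4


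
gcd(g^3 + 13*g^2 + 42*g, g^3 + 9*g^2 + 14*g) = g^2 + 7*g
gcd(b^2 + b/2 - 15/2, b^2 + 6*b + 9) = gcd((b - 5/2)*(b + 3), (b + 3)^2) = b + 3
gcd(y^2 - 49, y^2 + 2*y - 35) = y + 7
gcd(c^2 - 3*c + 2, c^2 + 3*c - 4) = c - 1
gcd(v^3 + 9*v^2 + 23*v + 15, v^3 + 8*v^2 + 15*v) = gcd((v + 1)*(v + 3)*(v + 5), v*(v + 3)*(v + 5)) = v^2 + 8*v + 15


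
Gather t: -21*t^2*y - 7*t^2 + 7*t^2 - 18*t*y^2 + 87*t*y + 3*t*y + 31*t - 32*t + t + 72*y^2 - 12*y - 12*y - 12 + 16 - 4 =-21*t^2*y + t*(-18*y^2 + 90*y) + 72*y^2 - 24*y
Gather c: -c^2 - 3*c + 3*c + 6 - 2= 4 - c^2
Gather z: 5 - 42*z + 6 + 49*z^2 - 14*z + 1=49*z^2 - 56*z + 12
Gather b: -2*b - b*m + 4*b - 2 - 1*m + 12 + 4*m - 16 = b*(2 - m) + 3*m - 6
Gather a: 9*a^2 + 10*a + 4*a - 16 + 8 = 9*a^2 + 14*a - 8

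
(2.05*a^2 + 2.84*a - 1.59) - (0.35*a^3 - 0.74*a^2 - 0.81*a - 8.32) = -0.35*a^3 + 2.79*a^2 + 3.65*a + 6.73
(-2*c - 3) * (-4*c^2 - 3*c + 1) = 8*c^3 + 18*c^2 + 7*c - 3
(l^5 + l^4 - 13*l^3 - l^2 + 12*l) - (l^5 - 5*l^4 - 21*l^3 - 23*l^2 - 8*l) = 6*l^4 + 8*l^3 + 22*l^2 + 20*l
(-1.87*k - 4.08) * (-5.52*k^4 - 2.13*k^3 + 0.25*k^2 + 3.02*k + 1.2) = 10.3224*k^5 + 26.5047*k^4 + 8.2229*k^3 - 6.6674*k^2 - 14.5656*k - 4.896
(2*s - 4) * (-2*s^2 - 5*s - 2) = -4*s^3 - 2*s^2 + 16*s + 8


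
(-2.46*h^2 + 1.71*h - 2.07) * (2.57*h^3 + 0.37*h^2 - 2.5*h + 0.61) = -6.3222*h^5 + 3.4845*h^4 + 1.4628*h^3 - 6.5415*h^2 + 6.2181*h - 1.2627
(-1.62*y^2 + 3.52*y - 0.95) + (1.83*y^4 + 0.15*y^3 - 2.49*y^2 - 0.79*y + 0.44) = 1.83*y^4 + 0.15*y^3 - 4.11*y^2 + 2.73*y - 0.51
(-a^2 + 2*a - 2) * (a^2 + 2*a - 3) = -a^4 + 5*a^2 - 10*a + 6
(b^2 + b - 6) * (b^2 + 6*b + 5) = b^4 + 7*b^3 + 5*b^2 - 31*b - 30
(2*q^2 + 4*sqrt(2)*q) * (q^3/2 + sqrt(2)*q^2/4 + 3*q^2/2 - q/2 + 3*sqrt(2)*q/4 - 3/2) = q^5 + 3*q^4 + 5*sqrt(2)*q^4/2 + q^3 + 15*sqrt(2)*q^3/2 - 2*sqrt(2)*q^2 + 3*q^2 - 6*sqrt(2)*q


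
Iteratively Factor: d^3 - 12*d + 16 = (d - 2)*(d^2 + 2*d - 8) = (d - 2)*(d + 4)*(d - 2)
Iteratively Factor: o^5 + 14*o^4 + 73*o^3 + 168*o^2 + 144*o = (o + 4)*(o^4 + 10*o^3 + 33*o^2 + 36*o) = o*(o + 4)*(o^3 + 10*o^2 + 33*o + 36) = o*(o + 4)^2*(o^2 + 6*o + 9) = o*(o + 3)*(o + 4)^2*(o + 3)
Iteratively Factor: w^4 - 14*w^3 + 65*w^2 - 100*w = (w - 4)*(w^3 - 10*w^2 + 25*w) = w*(w - 4)*(w^2 - 10*w + 25) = w*(w - 5)*(w - 4)*(w - 5)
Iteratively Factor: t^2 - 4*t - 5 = (t + 1)*(t - 5)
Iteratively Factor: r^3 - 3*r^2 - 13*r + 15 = (r - 1)*(r^2 - 2*r - 15) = (r - 1)*(r + 3)*(r - 5)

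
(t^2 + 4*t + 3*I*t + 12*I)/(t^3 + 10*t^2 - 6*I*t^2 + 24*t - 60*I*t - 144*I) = (t + 3*I)/(t^2 + 6*t*(1 - I) - 36*I)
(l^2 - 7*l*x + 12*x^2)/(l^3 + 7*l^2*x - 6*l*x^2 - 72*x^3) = (l - 4*x)/(l^2 + 10*l*x + 24*x^2)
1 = 1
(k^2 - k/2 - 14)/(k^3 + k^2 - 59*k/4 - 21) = 2/(2*k + 3)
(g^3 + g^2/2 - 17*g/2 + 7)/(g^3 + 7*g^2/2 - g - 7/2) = (g - 2)/(g + 1)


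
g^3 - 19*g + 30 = (g - 3)*(g - 2)*(g + 5)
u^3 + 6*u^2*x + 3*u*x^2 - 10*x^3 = (u - x)*(u + 2*x)*(u + 5*x)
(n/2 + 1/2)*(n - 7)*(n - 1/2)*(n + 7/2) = n^4/2 - 3*n^3/2 - 107*n^2/8 - 21*n/4 + 49/8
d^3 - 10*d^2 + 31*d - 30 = (d - 5)*(d - 3)*(d - 2)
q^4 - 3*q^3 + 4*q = q*(q - 2)^2*(q + 1)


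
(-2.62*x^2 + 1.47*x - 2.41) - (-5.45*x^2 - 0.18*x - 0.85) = 2.83*x^2 + 1.65*x - 1.56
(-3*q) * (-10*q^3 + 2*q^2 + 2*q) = 30*q^4 - 6*q^3 - 6*q^2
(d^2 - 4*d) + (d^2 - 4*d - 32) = 2*d^2 - 8*d - 32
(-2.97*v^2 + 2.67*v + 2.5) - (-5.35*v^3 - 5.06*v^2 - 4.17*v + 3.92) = 5.35*v^3 + 2.09*v^2 + 6.84*v - 1.42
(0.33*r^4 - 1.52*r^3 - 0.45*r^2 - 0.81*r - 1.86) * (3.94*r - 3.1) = 1.3002*r^5 - 7.0118*r^4 + 2.939*r^3 - 1.7964*r^2 - 4.8174*r + 5.766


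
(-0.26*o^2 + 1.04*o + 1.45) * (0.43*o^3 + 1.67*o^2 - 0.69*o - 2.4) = -0.1118*o^5 + 0.013*o^4 + 2.5397*o^3 + 2.3279*o^2 - 3.4965*o - 3.48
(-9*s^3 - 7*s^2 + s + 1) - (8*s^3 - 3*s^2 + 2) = -17*s^3 - 4*s^2 + s - 1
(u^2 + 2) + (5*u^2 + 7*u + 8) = 6*u^2 + 7*u + 10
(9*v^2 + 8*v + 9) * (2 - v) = -9*v^3 + 10*v^2 + 7*v + 18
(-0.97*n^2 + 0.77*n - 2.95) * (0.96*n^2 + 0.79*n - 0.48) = -0.9312*n^4 - 0.0271*n^3 - 1.7581*n^2 - 2.7001*n + 1.416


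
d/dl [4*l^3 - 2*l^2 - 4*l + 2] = 12*l^2 - 4*l - 4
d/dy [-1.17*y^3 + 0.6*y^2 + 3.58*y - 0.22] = -3.51*y^2 + 1.2*y + 3.58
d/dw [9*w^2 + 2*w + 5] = 18*w + 2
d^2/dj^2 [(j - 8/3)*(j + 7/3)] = 2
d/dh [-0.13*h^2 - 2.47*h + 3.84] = -0.26*h - 2.47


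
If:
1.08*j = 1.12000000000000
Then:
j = 1.04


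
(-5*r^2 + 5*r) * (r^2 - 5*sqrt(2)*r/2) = -5*r^4 + 5*r^3 + 25*sqrt(2)*r^3/2 - 25*sqrt(2)*r^2/2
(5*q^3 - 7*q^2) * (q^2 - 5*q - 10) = 5*q^5 - 32*q^4 - 15*q^3 + 70*q^2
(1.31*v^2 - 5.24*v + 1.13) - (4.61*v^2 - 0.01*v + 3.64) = -3.3*v^2 - 5.23*v - 2.51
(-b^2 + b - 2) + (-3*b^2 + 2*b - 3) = -4*b^2 + 3*b - 5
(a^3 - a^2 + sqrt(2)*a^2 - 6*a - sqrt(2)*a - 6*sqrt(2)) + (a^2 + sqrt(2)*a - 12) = a^3 + sqrt(2)*a^2 - 6*a - 12 - 6*sqrt(2)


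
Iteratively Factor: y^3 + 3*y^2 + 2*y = (y + 1)*(y^2 + 2*y) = (y + 1)*(y + 2)*(y)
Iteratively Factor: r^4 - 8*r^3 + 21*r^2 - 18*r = (r - 2)*(r^3 - 6*r^2 + 9*r) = (r - 3)*(r - 2)*(r^2 - 3*r) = (r - 3)^2*(r - 2)*(r)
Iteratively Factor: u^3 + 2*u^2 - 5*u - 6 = (u + 3)*(u^2 - u - 2) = (u + 1)*(u + 3)*(u - 2)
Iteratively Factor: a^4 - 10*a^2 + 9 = (a + 3)*(a^3 - 3*a^2 - a + 3) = (a + 1)*(a + 3)*(a^2 - 4*a + 3) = (a - 1)*(a + 1)*(a + 3)*(a - 3)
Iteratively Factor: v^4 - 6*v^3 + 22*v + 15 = (v + 1)*(v^3 - 7*v^2 + 7*v + 15) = (v - 3)*(v + 1)*(v^2 - 4*v - 5) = (v - 5)*(v - 3)*(v + 1)*(v + 1)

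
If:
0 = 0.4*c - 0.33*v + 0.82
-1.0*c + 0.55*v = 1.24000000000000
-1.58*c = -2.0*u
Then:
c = 0.38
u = 0.30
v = 2.95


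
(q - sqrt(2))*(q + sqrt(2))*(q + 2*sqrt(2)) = q^3 + 2*sqrt(2)*q^2 - 2*q - 4*sqrt(2)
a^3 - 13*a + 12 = (a - 3)*(a - 1)*(a + 4)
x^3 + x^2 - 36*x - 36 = (x - 6)*(x + 1)*(x + 6)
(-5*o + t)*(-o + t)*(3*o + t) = 15*o^3 - 13*o^2*t - 3*o*t^2 + t^3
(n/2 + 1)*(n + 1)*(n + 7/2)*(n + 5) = n^4/2 + 23*n^3/4 + 45*n^2/2 + 139*n/4 + 35/2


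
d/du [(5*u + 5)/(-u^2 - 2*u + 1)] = 5*(-u^2 - 2*u + 2*(u + 1)^2 + 1)/(u^2 + 2*u - 1)^2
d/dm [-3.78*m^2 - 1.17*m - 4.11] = -7.56*m - 1.17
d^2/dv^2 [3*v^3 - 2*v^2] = 18*v - 4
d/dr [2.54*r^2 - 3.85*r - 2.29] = 5.08*r - 3.85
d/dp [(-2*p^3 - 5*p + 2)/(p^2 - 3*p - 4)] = (-2*p^4 + 12*p^3 + 29*p^2 - 4*p + 26)/(p^4 - 6*p^3 + p^2 + 24*p + 16)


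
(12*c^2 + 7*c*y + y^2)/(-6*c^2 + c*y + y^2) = (4*c + y)/(-2*c + y)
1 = 1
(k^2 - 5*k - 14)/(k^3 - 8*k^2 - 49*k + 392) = (k + 2)/(k^2 - k - 56)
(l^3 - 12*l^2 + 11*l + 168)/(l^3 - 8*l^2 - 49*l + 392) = (l + 3)/(l + 7)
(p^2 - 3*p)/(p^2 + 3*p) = (p - 3)/(p + 3)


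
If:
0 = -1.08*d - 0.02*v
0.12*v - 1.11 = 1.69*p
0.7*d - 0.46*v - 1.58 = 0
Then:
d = 0.06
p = -0.89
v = -3.34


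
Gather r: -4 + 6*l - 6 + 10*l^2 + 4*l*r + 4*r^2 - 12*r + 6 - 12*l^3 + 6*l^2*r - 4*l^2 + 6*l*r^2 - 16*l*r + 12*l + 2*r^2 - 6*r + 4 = -12*l^3 + 6*l^2 + 18*l + r^2*(6*l + 6) + r*(6*l^2 - 12*l - 18)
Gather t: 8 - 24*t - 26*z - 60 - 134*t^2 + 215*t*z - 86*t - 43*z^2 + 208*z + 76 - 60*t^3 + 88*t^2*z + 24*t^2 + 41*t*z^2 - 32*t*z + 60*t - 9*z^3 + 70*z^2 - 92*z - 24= -60*t^3 + t^2*(88*z - 110) + t*(41*z^2 + 183*z - 50) - 9*z^3 + 27*z^2 + 90*z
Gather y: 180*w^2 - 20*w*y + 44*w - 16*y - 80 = 180*w^2 + 44*w + y*(-20*w - 16) - 80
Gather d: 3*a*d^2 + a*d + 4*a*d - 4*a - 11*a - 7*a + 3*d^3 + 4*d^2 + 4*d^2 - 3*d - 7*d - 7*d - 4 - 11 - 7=-22*a + 3*d^3 + d^2*(3*a + 8) + d*(5*a - 17) - 22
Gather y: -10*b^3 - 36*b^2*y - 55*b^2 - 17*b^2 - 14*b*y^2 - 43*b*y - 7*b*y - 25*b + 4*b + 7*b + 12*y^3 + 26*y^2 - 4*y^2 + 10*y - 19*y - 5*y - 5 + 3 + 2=-10*b^3 - 72*b^2 - 14*b + 12*y^3 + y^2*(22 - 14*b) + y*(-36*b^2 - 50*b - 14)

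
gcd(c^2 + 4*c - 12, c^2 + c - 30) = c + 6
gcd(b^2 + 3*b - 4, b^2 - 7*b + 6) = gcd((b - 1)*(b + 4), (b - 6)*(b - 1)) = b - 1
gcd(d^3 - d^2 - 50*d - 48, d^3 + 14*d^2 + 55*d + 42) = d^2 + 7*d + 6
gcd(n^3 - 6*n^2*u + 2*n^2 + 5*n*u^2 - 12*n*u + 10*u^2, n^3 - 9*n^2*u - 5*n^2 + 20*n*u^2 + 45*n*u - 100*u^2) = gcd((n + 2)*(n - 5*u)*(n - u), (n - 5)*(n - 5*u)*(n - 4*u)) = -n + 5*u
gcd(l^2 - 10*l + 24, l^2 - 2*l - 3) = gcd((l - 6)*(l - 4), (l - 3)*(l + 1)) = 1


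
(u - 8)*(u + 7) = u^2 - u - 56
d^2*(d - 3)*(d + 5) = d^4 + 2*d^3 - 15*d^2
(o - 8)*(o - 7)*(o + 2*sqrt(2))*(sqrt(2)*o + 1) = sqrt(2)*o^4 - 15*sqrt(2)*o^3 + 5*o^3 - 75*o^2 + 58*sqrt(2)*o^2 - 30*sqrt(2)*o + 280*o + 112*sqrt(2)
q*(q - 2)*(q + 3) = q^3 + q^2 - 6*q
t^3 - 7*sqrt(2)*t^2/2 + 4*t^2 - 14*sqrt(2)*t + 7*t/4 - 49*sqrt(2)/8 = (t + 1/2)*(t + 7/2)*(t - 7*sqrt(2)/2)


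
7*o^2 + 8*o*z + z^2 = (o + z)*(7*o + z)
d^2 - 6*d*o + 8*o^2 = (d - 4*o)*(d - 2*o)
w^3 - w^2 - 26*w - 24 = (w - 6)*(w + 1)*(w + 4)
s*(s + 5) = s^2 + 5*s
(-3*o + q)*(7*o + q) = -21*o^2 + 4*o*q + q^2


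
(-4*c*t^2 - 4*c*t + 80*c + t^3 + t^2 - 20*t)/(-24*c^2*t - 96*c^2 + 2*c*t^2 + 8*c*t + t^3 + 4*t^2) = (t^2 + t - 20)/(6*c*t + 24*c + t^2 + 4*t)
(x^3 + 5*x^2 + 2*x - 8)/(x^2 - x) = x + 6 + 8/x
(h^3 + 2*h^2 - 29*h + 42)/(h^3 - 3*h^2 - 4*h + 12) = (h + 7)/(h + 2)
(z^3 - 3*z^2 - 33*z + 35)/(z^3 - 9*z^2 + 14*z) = (z^2 + 4*z - 5)/(z*(z - 2))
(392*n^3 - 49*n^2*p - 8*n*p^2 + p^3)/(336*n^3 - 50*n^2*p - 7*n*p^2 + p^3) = (-7*n + p)/(-6*n + p)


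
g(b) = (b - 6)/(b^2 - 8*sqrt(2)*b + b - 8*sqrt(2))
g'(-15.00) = 0.00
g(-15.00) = -0.06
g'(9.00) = -0.09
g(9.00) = -0.13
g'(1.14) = -0.13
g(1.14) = 0.22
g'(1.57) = -0.09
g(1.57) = 0.18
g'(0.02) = -0.55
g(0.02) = 0.52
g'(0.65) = -0.21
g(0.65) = 0.30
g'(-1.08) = -88.83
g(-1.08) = -7.14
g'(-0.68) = -5.55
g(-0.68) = 1.74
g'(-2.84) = -0.17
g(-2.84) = -0.34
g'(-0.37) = -1.44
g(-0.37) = 0.87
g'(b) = (b - 6)*(-2*b - 1 + 8*sqrt(2))/(b^2 - 8*sqrt(2)*b + b - 8*sqrt(2))^2 + 1/(b^2 - 8*sqrt(2)*b + b - 8*sqrt(2)) = (b^2 - 8*sqrt(2)*b + b - (b - 6)*(2*b - 8*sqrt(2) + 1) - 8*sqrt(2))/(b^2 - 8*sqrt(2)*b + b - 8*sqrt(2))^2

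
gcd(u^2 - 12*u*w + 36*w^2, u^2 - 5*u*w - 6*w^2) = u - 6*w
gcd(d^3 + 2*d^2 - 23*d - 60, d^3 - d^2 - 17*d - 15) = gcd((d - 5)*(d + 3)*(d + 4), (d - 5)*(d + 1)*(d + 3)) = d^2 - 2*d - 15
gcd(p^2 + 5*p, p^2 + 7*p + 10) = p + 5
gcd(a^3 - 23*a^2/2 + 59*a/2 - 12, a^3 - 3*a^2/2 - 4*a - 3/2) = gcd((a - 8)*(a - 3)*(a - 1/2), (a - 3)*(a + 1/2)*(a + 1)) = a - 3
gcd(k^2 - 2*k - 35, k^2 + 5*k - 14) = 1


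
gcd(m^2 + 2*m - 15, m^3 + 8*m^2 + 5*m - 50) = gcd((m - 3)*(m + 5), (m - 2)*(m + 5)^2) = m + 5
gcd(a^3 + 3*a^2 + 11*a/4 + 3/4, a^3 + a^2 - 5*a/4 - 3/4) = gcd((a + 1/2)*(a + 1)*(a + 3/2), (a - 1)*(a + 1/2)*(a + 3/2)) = a^2 + 2*a + 3/4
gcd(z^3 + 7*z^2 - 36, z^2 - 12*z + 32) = 1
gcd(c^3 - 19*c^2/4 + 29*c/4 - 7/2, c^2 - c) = c - 1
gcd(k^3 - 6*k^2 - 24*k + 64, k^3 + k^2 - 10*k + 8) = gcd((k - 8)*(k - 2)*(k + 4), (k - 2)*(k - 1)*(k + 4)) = k^2 + 2*k - 8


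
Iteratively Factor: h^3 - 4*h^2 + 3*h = (h)*(h^2 - 4*h + 3) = h*(h - 1)*(h - 3)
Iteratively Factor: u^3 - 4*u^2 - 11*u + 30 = (u - 5)*(u^2 + u - 6) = (u - 5)*(u - 2)*(u + 3)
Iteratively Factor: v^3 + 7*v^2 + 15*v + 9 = (v + 3)*(v^2 + 4*v + 3) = (v + 1)*(v + 3)*(v + 3)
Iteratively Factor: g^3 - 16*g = (g - 4)*(g^2 + 4*g) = g*(g - 4)*(g + 4)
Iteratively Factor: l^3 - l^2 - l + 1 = (l - 1)*(l^2 - 1) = (l - 1)*(l + 1)*(l - 1)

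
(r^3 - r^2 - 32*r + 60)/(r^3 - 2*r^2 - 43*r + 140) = (r^2 + 4*r - 12)/(r^2 + 3*r - 28)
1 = 1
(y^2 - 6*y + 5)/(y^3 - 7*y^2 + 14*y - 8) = (y - 5)/(y^2 - 6*y + 8)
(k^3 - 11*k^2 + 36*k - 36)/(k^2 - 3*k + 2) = (k^2 - 9*k + 18)/(k - 1)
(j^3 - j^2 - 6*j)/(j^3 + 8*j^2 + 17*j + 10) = j*(j - 3)/(j^2 + 6*j + 5)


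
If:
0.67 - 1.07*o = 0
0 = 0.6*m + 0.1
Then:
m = -0.17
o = 0.63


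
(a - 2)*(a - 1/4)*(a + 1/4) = a^3 - 2*a^2 - a/16 + 1/8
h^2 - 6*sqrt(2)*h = h*(h - 6*sqrt(2))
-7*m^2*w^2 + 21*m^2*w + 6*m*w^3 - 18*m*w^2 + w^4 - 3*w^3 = w*(-m + w)*(7*m + w)*(w - 3)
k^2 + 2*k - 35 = (k - 5)*(k + 7)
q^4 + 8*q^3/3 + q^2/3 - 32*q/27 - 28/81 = (q - 2/3)*(q + 1/3)*(q + 2/3)*(q + 7/3)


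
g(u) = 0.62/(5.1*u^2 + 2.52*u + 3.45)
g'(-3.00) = 0.01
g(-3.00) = 0.01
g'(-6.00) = 0.00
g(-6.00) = 0.00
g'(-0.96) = 0.14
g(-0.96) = 0.11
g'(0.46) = -0.14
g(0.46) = 0.11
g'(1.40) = -0.04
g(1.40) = 0.04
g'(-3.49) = 0.01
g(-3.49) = 0.01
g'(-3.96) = 0.00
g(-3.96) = 0.01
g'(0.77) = -0.09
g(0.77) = 0.07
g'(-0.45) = 0.11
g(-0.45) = 0.19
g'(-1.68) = 0.05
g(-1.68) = 0.05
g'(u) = 0.62*(-10.2*u - 2.52)/(5.1*u^2 + 2.52*u + 3.45)^2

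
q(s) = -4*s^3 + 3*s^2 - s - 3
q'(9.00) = -919.00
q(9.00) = -2685.00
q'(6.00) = -397.00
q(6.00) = -765.00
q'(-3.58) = -176.28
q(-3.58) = 222.56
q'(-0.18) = -2.47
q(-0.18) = -2.70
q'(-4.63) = -286.02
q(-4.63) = 462.95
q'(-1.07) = -21.16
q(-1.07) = 6.40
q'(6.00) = -397.00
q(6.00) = -765.00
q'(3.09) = -97.04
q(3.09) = -95.46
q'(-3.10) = -134.92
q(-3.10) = 148.09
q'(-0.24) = -3.13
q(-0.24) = -2.53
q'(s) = -12*s^2 + 6*s - 1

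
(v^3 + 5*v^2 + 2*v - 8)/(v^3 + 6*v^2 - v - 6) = (v^2 + 6*v + 8)/(v^2 + 7*v + 6)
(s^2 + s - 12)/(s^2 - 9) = (s + 4)/(s + 3)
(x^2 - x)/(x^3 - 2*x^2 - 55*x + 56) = x/(x^2 - x - 56)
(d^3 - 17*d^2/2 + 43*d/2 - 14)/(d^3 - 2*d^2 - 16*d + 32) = (2*d^2 - 9*d + 7)/(2*(d^2 + 2*d - 8))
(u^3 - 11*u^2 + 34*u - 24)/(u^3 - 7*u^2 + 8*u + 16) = (u^2 - 7*u + 6)/(u^2 - 3*u - 4)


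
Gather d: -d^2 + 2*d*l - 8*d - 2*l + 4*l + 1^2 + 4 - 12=-d^2 + d*(2*l - 8) + 2*l - 7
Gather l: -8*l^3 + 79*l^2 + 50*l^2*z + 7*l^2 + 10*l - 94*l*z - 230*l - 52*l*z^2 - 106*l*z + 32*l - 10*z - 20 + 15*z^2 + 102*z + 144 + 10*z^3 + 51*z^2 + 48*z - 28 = -8*l^3 + l^2*(50*z + 86) + l*(-52*z^2 - 200*z - 188) + 10*z^3 + 66*z^2 + 140*z + 96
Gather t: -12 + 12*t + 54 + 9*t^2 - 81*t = 9*t^2 - 69*t + 42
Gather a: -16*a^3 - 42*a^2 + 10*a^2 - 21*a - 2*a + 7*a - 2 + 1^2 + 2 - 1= -16*a^3 - 32*a^2 - 16*a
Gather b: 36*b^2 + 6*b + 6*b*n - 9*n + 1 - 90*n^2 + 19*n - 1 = 36*b^2 + b*(6*n + 6) - 90*n^2 + 10*n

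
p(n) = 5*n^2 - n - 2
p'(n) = 10*n - 1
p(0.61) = -0.75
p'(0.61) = 5.10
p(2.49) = 26.51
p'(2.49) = 23.90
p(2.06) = 17.16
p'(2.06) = 19.60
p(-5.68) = 164.99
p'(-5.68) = -57.80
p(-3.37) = 58.15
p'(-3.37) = -34.70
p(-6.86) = 240.16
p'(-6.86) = -69.60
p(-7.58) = 292.86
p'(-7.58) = -76.80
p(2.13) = 18.55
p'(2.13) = 20.30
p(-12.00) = 730.00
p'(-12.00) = -121.00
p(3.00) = 40.00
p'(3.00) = 29.00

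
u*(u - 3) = u^2 - 3*u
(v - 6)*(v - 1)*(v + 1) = v^3 - 6*v^2 - v + 6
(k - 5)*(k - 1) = k^2 - 6*k + 5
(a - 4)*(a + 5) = a^2 + a - 20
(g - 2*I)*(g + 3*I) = g^2 + I*g + 6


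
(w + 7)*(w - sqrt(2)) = w^2 - sqrt(2)*w + 7*w - 7*sqrt(2)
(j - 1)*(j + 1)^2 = j^3 + j^2 - j - 1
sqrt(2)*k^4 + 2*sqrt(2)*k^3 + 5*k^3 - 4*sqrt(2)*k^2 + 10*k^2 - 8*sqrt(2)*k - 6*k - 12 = (k + 2)*(k - sqrt(2))*(k + 3*sqrt(2))*(sqrt(2)*k + 1)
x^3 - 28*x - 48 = (x - 6)*(x + 2)*(x + 4)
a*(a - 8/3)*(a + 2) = a^3 - 2*a^2/3 - 16*a/3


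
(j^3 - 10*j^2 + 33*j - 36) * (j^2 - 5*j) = j^5 - 15*j^4 + 83*j^3 - 201*j^2 + 180*j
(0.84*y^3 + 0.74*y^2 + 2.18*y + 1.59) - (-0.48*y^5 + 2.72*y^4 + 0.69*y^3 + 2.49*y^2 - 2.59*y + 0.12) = 0.48*y^5 - 2.72*y^4 + 0.15*y^3 - 1.75*y^2 + 4.77*y + 1.47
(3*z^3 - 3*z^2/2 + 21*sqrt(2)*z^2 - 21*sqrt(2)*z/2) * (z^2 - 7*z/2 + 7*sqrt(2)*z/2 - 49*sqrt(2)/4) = 3*z^5 - 12*z^4 + 63*sqrt(2)*z^4/2 - 126*sqrt(2)*z^3 + 609*z^3/4 - 588*z^2 + 441*sqrt(2)*z^2/8 + 1029*z/4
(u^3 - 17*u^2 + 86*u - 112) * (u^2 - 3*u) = u^5 - 20*u^4 + 137*u^3 - 370*u^2 + 336*u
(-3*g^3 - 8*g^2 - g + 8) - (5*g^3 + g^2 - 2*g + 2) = -8*g^3 - 9*g^2 + g + 6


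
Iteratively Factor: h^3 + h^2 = (h + 1)*(h^2) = h*(h + 1)*(h)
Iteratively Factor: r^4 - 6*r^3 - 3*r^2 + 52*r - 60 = (r - 2)*(r^3 - 4*r^2 - 11*r + 30) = (r - 2)^2*(r^2 - 2*r - 15) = (r - 2)^2*(r + 3)*(r - 5)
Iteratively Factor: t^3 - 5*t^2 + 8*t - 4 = (t - 2)*(t^2 - 3*t + 2) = (t - 2)*(t - 1)*(t - 2)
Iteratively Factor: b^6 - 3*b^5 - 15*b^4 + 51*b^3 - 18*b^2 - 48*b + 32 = (b - 2)*(b^5 - b^4 - 17*b^3 + 17*b^2 + 16*b - 16) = (b - 2)*(b - 1)*(b^4 - 17*b^2 + 16) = (b - 2)*(b - 1)*(b + 1)*(b^3 - b^2 - 16*b + 16) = (b - 2)*(b - 1)*(b + 1)*(b + 4)*(b^2 - 5*b + 4) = (b - 2)*(b - 1)^2*(b + 1)*(b + 4)*(b - 4)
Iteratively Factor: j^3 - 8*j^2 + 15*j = (j - 3)*(j^2 - 5*j) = (j - 5)*(j - 3)*(j)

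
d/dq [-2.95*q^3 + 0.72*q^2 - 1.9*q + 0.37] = -8.85*q^2 + 1.44*q - 1.9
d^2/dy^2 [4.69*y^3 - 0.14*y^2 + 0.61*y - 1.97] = 28.14*y - 0.28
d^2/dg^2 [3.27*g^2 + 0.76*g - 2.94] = 6.54000000000000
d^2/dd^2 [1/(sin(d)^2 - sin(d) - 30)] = (4*sin(d)^4 - 3*sin(d)^3 + 115*sin(d)^2 - 24*sin(d) - 62)/(sin(d) + cos(d)^2 + 29)^3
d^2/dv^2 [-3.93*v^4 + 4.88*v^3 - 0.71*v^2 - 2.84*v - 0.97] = -47.16*v^2 + 29.28*v - 1.42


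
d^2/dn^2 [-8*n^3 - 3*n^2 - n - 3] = -48*n - 6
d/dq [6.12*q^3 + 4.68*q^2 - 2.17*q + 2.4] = 18.36*q^2 + 9.36*q - 2.17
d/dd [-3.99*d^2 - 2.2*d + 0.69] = -7.98*d - 2.2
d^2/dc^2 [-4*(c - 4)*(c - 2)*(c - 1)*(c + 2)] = 24*c*(5 - 2*c)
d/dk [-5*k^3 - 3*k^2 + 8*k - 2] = -15*k^2 - 6*k + 8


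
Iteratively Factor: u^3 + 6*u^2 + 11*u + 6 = (u + 2)*(u^2 + 4*u + 3) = (u + 1)*(u + 2)*(u + 3)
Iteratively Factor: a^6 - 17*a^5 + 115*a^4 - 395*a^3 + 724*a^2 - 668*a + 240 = (a - 4)*(a^5 - 13*a^4 + 63*a^3 - 143*a^2 + 152*a - 60) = (a - 4)*(a - 2)*(a^4 - 11*a^3 + 41*a^2 - 61*a + 30) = (a - 4)*(a - 2)*(a - 1)*(a^3 - 10*a^2 + 31*a - 30) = (a - 4)*(a - 2)^2*(a - 1)*(a^2 - 8*a + 15) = (a - 5)*(a - 4)*(a - 2)^2*(a - 1)*(a - 3)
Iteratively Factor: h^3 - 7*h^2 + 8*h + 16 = (h - 4)*(h^2 - 3*h - 4) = (h - 4)*(h + 1)*(h - 4)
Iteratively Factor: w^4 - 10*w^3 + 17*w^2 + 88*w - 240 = (w + 3)*(w^3 - 13*w^2 + 56*w - 80) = (w - 4)*(w + 3)*(w^2 - 9*w + 20) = (w - 5)*(w - 4)*(w + 3)*(w - 4)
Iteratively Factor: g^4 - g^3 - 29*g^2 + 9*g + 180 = (g + 4)*(g^3 - 5*g^2 - 9*g + 45) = (g - 3)*(g + 4)*(g^2 - 2*g - 15) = (g - 5)*(g - 3)*(g + 4)*(g + 3)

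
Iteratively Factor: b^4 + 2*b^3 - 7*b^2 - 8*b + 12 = (b + 3)*(b^3 - b^2 - 4*b + 4) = (b - 1)*(b + 3)*(b^2 - 4) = (b - 1)*(b + 2)*(b + 3)*(b - 2)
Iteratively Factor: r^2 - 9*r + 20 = (r - 5)*(r - 4)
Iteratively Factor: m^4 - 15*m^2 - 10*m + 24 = (m - 4)*(m^3 + 4*m^2 + m - 6) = (m - 4)*(m - 1)*(m^2 + 5*m + 6) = (m - 4)*(m - 1)*(m + 2)*(m + 3)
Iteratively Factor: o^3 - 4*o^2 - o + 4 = (o - 1)*(o^2 - 3*o - 4) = (o - 1)*(o + 1)*(o - 4)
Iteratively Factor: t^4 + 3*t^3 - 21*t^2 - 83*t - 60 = (t + 3)*(t^3 - 21*t - 20) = (t + 1)*(t + 3)*(t^2 - t - 20) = (t + 1)*(t + 3)*(t + 4)*(t - 5)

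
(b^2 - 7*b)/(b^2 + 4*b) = (b - 7)/(b + 4)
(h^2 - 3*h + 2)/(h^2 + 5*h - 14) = (h - 1)/(h + 7)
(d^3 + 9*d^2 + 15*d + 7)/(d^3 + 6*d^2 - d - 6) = (d^2 + 8*d + 7)/(d^2 + 5*d - 6)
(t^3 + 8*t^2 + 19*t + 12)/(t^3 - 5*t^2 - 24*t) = (t^2 + 5*t + 4)/(t*(t - 8))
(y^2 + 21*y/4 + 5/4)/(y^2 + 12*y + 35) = (y + 1/4)/(y + 7)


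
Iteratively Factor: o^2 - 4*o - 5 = (o + 1)*(o - 5)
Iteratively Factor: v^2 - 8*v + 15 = (v - 3)*(v - 5)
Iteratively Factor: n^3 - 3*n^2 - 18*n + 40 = (n - 5)*(n^2 + 2*n - 8) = (n - 5)*(n - 2)*(n + 4)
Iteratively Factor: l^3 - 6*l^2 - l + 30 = (l - 3)*(l^2 - 3*l - 10) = (l - 5)*(l - 3)*(l + 2)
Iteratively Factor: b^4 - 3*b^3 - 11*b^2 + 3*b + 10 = (b - 5)*(b^3 + 2*b^2 - b - 2) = (b - 5)*(b + 2)*(b^2 - 1) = (b - 5)*(b + 1)*(b + 2)*(b - 1)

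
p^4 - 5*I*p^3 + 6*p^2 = p^2*(p - 6*I)*(p + I)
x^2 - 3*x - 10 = (x - 5)*(x + 2)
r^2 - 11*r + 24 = (r - 8)*(r - 3)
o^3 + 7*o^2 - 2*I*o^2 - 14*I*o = o*(o + 7)*(o - 2*I)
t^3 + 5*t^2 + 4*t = t*(t + 1)*(t + 4)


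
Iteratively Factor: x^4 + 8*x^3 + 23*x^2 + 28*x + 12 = (x + 2)*(x^3 + 6*x^2 + 11*x + 6) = (x + 1)*(x + 2)*(x^2 + 5*x + 6) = (x + 1)*(x + 2)^2*(x + 3)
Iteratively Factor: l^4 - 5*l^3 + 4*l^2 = (l)*(l^3 - 5*l^2 + 4*l) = l^2*(l^2 - 5*l + 4) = l^2*(l - 1)*(l - 4)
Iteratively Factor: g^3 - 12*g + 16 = (g - 2)*(g^2 + 2*g - 8) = (g - 2)^2*(g + 4)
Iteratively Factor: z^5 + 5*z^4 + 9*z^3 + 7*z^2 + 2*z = (z + 1)*(z^4 + 4*z^3 + 5*z^2 + 2*z) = z*(z + 1)*(z^3 + 4*z^2 + 5*z + 2) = z*(z + 1)^2*(z^2 + 3*z + 2) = z*(z + 1)^2*(z + 2)*(z + 1)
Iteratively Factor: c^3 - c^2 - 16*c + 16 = (c - 1)*(c^2 - 16) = (c - 4)*(c - 1)*(c + 4)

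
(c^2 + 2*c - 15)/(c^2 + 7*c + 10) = (c - 3)/(c + 2)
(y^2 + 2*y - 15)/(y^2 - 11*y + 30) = (y^2 + 2*y - 15)/(y^2 - 11*y + 30)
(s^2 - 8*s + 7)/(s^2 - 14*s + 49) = (s - 1)/(s - 7)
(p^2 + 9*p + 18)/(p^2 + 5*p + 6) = (p + 6)/(p + 2)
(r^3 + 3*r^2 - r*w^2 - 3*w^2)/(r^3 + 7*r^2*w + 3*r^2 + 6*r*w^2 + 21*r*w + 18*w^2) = (r - w)/(r + 6*w)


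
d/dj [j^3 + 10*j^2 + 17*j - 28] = 3*j^2 + 20*j + 17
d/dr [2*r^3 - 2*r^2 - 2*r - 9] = 6*r^2 - 4*r - 2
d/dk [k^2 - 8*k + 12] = 2*k - 8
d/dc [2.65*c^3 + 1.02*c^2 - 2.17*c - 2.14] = 7.95*c^2 + 2.04*c - 2.17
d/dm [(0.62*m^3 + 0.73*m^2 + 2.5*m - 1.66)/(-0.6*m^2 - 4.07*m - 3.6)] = (-0.372*m^4 - 5.0468*m^3 - 8.1671*m^2 - 7.248*m - 15.7562)/(0.36*m^4 + 4.884*m^3 + 20.8849*m^2 + 29.304*m + 12.96)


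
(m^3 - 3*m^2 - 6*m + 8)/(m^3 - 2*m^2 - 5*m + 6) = (m - 4)/(m - 3)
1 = 1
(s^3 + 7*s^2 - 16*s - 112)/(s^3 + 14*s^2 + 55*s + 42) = (s^2 - 16)/(s^2 + 7*s + 6)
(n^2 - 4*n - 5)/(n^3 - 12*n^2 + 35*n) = (n + 1)/(n*(n - 7))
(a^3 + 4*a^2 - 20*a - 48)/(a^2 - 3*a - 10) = (a^2 + 2*a - 24)/(a - 5)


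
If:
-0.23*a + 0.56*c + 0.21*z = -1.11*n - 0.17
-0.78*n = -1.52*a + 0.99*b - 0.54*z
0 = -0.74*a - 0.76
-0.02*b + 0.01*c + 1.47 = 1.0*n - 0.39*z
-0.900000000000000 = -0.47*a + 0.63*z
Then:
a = -1.03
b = -3.30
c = -1.23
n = 0.67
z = -2.19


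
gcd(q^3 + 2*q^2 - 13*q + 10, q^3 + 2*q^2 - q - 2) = q - 1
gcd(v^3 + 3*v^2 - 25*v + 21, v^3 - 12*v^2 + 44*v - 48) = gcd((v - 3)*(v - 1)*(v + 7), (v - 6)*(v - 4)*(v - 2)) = 1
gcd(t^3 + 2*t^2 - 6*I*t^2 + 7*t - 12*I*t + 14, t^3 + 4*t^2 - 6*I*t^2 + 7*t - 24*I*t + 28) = t^2 - 6*I*t + 7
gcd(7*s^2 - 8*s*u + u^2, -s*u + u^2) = s - u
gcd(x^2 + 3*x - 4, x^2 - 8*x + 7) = x - 1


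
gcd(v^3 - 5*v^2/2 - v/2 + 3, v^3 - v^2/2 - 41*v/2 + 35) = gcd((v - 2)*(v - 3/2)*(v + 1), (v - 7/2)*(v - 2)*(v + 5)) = v - 2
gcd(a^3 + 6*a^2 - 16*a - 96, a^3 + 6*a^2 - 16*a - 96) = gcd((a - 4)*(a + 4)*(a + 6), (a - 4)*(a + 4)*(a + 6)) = a^3 + 6*a^2 - 16*a - 96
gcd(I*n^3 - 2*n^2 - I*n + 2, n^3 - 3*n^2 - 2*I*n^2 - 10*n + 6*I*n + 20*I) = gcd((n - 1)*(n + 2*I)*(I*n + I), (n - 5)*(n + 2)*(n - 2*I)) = 1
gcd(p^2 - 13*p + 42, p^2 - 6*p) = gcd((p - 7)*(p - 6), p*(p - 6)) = p - 6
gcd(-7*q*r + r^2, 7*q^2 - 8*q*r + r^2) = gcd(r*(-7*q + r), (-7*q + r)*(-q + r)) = 7*q - r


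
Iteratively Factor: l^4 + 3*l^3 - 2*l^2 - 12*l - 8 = (l - 2)*(l^3 + 5*l^2 + 8*l + 4) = (l - 2)*(l + 2)*(l^2 + 3*l + 2) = (l - 2)*(l + 2)^2*(l + 1)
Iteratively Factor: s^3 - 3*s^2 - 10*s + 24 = (s - 2)*(s^2 - s - 12) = (s - 2)*(s + 3)*(s - 4)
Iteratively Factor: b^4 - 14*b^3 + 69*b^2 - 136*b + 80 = (b - 1)*(b^3 - 13*b^2 + 56*b - 80) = (b - 5)*(b - 1)*(b^2 - 8*b + 16) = (b - 5)*(b - 4)*(b - 1)*(b - 4)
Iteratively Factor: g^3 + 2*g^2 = (g)*(g^2 + 2*g) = g^2*(g + 2)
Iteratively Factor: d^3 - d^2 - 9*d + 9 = (d - 3)*(d^2 + 2*d - 3) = (d - 3)*(d - 1)*(d + 3)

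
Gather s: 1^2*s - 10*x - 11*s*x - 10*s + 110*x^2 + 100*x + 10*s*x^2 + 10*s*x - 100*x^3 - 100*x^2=s*(10*x^2 - x - 9) - 100*x^3 + 10*x^2 + 90*x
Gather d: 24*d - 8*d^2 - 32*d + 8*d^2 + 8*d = 0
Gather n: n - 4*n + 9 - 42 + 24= -3*n - 9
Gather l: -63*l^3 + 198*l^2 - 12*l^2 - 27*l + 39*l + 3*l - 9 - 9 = -63*l^3 + 186*l^2 + 15*l - 18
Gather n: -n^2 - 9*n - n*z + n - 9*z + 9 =-n^2 + n*(-z - 8) - 9*z + 9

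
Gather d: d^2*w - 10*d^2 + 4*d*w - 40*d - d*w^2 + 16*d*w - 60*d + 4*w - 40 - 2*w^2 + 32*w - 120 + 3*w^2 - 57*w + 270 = d^2*(w - 10) + d*(-w^2 + 20*w - 100) + w^2 - 21*w + 110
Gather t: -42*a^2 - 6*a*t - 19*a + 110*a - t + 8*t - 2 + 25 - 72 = -42*a^2 + 91*a + t*(7 - 6*a) - 49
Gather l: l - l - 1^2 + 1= 0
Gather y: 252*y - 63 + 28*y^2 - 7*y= 28*y^2 + 245*y - 63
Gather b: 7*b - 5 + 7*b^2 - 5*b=7*b^2 + 2*b - 5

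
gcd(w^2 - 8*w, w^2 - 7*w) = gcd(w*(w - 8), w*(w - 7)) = w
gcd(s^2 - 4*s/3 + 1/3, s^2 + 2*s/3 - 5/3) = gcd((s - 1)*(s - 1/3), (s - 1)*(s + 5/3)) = s - 1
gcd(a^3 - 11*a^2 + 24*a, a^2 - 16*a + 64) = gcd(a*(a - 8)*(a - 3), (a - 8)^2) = a - 8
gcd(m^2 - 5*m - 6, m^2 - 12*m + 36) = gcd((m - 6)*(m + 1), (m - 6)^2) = m - 6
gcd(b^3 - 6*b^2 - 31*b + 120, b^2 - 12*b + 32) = b - 8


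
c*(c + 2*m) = c^2 + 2*c*m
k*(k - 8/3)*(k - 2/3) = k^3 - 10*k^2/3 + 16*k/9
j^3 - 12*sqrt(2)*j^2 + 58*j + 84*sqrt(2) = (j - 7*sqrt(2))*(j - 6*sqrt(2))*(j + sqrt(2))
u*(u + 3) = u^2 + 3*u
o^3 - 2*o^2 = o^2*(o - 2)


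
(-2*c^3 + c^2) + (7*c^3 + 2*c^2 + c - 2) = 5*c^3 + 3*c^2 + c - 2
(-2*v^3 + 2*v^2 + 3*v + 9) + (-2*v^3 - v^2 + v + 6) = -4*v^3 + v^2 + 4*v + 15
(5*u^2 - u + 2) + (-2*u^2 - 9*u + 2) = 3*u^2 - 10*u + 4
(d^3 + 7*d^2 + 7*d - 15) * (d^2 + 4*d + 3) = d^5 + 11*d^4 + 38*d^3 + 34*d^2 - 39*d - 45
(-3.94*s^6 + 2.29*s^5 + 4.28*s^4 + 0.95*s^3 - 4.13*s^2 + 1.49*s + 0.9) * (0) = 0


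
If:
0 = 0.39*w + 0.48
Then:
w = -1.23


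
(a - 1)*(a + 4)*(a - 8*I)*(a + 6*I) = a^4 + 3*a^3 - 2*I*a^3 + 44*a^2 - 6*I*a^2 + 144*a + 8*I*a - 192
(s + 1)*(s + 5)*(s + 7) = s^3 + 13*s^2 + 47*s + 35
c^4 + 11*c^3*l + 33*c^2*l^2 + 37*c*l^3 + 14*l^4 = (c + l)^2*(c + 2*l)*(c + 7*l)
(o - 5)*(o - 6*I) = o^2 - 5*o - 6*I*o + 30*I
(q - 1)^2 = q^2 - 2*q + 1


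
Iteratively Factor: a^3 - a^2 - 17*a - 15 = (a + 3)*(a^2 - 4*a - 5) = (a - 5)*(a + 3)*(a + 1)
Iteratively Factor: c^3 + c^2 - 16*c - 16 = (c + 4)*(c^2 - 3*c - 4) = (c - 4)*(c + 4)*(c + 1)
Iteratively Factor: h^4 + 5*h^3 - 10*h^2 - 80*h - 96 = (h - 4)*(h^3 + 9*h^2 + 26*h + 24) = (h - 4)*(h + 2)*(h^2 + 7*h + 12) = (h - 4)*(h + 2)*(h + 3)*(h + 4)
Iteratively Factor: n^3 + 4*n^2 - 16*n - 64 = (n - 4)*(n^2 + 8*n + 16) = (n - 4)*(n + 4)*(n + 4)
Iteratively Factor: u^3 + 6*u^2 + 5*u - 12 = (u + 3)*(u^2 + 3*u - 4) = (u - 1)*(u + 3)*(u + 4)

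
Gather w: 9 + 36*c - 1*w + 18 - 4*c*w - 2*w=36*c + w*(-4*c - 3) + 27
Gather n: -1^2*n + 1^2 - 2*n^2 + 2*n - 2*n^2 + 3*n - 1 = -4*n^2 + 4*n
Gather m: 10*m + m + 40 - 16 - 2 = 11*m + 22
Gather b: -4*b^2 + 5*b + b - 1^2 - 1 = -4*b^2 + 6*b - 2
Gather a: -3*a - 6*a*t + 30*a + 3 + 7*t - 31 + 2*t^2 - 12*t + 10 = a*(27 - 6*t) + 2*t^2 - 5*t - 18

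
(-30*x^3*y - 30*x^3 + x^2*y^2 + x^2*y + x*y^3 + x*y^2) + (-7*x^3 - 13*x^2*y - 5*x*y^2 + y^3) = -30*x^3*y - 37*x^3 + x^2*y^2 - 12*x^2*y + x*y^3 - 4*x*y^2 + y^3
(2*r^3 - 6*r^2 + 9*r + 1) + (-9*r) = 2*r^3 - 6*r^2 + 1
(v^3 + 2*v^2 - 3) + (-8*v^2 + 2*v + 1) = v^3 - 6*v^2 + 2*v - 2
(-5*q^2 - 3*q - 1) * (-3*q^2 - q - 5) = 15*q^4 + 14*q^3 + 31*q^2 + 16*q + 5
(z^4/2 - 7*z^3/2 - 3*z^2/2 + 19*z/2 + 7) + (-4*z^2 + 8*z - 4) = z^4/2 - 7*z^3/2 - 11*z^2/2 + 35*z/2 + 3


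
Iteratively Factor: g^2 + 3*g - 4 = (g - 1)*(g + 4)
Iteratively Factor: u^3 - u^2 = (u - 1)*(u^2) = u*(u - 1)*(u)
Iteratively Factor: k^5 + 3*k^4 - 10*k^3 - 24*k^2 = (k)*(k^4 + 3*k^3 - 10*k^2 - 24*k) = k*(k + 4)*(k^3 - k^2 - 6*k) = k^2*(k + 4)*(k^2 - k - 6) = k^2*(k - 3)*(k + 4)*(k + 2)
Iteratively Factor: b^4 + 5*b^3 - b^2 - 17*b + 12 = (b - 1)*(b^3 + 6*b^2 + 5*b - 12) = (b - 1)*(b + 4)*(b^2 + 2*b - 3) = (b - 1)^2*(b + 4)*(b + 3)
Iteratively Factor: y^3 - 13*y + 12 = (y - 3)*(y^2 + 3*y - 4) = (y - 3)*(y - 1)*(y + 4)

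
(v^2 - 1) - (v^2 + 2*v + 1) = -2*v - 2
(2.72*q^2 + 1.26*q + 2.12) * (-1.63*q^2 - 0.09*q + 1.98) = -4.4336*q^4 - 2.2986*q^3 + 1.8166*q^2 + 2.304*q + 4.1976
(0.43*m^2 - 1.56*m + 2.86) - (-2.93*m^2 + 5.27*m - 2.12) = 3.36*m^2 - 6.83*m + 4.98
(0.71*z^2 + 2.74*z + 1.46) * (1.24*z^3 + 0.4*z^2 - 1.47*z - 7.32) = 0.8804*z^5 + 3.6816*z^4 + 1.8627*z^3 - 8.641*z^2 - 22.203*z - 10.6872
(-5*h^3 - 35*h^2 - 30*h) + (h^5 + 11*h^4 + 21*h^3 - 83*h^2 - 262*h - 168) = h^5 + 11*h^4 + 16*h^3 - 118*h^2 - 292*h - 168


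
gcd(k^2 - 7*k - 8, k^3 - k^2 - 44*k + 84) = 1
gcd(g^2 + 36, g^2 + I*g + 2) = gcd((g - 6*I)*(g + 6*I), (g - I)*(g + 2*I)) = 1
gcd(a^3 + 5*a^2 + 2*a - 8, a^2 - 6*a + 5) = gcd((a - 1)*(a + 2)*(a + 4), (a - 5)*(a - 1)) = a - 1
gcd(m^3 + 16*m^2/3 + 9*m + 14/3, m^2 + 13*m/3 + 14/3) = m^2 + 13*m/3 + 14/3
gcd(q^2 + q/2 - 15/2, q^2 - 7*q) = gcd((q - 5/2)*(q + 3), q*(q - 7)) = 1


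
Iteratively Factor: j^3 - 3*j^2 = (j)*(j^2 - 3*j) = j^2*(j - 3)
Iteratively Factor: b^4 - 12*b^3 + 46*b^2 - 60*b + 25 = (b - 1)*(b^3 - 11*b^2 + 35*b - 25) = (b - 5)*(b - 1)*(b^2 - 6*b + 5) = (b - 5)*(b - 1)^2*(b - 5)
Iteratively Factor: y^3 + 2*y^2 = (y + 2)*(y^2) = y*(y + 2)*(y)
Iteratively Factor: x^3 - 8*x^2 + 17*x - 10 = (x - 2)*(x^2 - 6*x + 5) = (x - 5)*(x - 2)*(x - 1)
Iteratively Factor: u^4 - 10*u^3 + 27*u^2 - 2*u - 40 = (u - 2)*(u^3 - 8*u^2 + 11*u + 20) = (u - 2)*(u + 1)*(u^2 - 9*u + 20) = (u - 5)*(u - 2)*(u + 1)*(u - 4)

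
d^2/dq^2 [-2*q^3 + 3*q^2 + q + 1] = 6 - 12*q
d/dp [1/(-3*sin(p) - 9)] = cos(p)/(3*(sin(p) + 3)^2)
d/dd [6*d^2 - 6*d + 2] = 12*d - 6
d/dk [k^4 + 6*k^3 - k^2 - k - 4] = 4*k^3 + 18*k^2 - 2*k - 1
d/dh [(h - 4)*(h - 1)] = 2*h - 5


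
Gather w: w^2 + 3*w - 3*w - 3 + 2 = w^2 - 1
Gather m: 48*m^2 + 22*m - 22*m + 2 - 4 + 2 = 48*m^2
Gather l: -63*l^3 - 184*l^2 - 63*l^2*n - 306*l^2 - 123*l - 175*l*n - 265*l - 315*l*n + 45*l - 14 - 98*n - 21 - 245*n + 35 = -63*l^3 + l^2*(-63*n - 490) + l*(-490*n - 343) - 343*n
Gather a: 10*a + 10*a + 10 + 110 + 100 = 20*a + 220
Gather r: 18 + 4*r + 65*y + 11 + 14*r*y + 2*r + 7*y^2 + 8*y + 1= r*(14*y + 6) + 7*y^2 + 73*y + 30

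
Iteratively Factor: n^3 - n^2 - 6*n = (n - 3)*(n^2 + 2*n) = n*(n - 3)*(n + 2)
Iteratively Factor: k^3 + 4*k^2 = (k)*(k^2 + 4*k) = k*(k + 4)*(k)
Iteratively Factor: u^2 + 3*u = (u)*(u + 3)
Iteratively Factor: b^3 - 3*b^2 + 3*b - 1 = (b - 1)*(b^2 - 2*b + 1) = (b - 1)^2*(b - 1)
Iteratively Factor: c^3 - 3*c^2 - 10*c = (c)*(c^2 - 3*c - 10) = c*(c + 2)*(c - 5)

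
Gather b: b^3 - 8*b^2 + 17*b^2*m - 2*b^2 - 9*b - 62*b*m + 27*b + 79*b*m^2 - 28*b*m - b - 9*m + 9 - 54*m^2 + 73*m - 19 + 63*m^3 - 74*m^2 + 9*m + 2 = b^3 + b^2*(17*m - 10) + b*(79*m^2 - 90*m + 17) + 63*m^3 - 128*m^2 + 73*m - 8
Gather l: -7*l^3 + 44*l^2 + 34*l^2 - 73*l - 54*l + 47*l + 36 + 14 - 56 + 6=-7*l^3 + 78*l^2 - 80*l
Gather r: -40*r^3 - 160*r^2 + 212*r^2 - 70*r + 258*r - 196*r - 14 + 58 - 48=-40*r^3 + 52*r^2 - 8*r - 4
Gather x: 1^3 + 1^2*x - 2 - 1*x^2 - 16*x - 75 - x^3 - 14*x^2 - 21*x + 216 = -x^3 - 15*x^2 - 36*x + 140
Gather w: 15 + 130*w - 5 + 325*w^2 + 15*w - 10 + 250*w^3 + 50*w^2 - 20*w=250*w^3 + 375*w^2 + 125*w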